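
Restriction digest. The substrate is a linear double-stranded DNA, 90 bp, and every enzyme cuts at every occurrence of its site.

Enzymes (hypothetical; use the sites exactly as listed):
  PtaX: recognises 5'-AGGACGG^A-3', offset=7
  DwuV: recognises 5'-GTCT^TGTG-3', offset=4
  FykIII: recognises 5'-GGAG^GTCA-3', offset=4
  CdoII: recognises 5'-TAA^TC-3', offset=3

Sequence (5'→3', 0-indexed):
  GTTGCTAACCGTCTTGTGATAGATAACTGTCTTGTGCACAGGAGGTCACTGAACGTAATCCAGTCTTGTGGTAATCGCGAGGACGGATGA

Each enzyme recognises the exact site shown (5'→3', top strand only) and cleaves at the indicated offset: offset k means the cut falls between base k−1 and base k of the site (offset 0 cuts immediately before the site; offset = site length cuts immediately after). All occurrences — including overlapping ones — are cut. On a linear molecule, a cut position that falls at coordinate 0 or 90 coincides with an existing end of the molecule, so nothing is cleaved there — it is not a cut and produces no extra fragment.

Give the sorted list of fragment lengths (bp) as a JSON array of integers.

[4,8,8,12,12,14,14,18]

Scan for sites:
  PtaX (AGGACGGA, off=7): starts [79] → cuts [86]
  DwuV (GTCTTGTG, off=4): starts [10, 28, 62] → cuts [14, 32, 66]
  FykIII (GGAGGTCA, off=4): starts [40] → cuts [44]
  CdoII (TAATC, off=3): starts [55, 71] → cuts [58, 74]

All cut coordinates (distinct, sorted): [14, 32, 44, 58, 66, 74, 86]

Fragment lengths:
  [0,14): 14 bp
  [14,32): 18 bp
  [32,44): 12 bp
  [44,58): 14 bp
  [58,66): 8 bp
  [66,74): 8 bp
  [74,86): 12 bp
  [86,90): 4 bp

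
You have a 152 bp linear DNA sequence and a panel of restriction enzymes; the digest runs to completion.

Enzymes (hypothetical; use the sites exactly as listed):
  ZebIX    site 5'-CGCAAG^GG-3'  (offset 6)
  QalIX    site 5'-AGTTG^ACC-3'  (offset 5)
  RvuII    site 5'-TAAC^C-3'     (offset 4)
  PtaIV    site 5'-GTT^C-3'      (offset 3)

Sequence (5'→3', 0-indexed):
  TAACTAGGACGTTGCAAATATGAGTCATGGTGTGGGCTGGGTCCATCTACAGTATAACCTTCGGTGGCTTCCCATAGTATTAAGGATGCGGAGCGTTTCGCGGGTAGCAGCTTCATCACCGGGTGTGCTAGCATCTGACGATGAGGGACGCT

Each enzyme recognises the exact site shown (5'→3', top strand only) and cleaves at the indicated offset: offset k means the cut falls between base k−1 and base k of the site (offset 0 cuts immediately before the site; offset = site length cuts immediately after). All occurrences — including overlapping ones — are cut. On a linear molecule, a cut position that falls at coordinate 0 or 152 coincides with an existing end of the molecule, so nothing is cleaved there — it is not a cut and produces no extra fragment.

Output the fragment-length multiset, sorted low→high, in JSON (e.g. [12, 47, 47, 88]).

Scan for sites:
  ZebIX (CGCAAGGG, off=6): no sites
  QalIX (AGTTGACC, off=5): no sites
  RvuII (TAACC, off=4): starts [54] → cuts [58]
  PtaIV (GTTC, off=3): no sites

Pooled cuts: [58]

Fragment lengths:
  [0,58): 58 bp
  [58,152): 94 bp

[58,94]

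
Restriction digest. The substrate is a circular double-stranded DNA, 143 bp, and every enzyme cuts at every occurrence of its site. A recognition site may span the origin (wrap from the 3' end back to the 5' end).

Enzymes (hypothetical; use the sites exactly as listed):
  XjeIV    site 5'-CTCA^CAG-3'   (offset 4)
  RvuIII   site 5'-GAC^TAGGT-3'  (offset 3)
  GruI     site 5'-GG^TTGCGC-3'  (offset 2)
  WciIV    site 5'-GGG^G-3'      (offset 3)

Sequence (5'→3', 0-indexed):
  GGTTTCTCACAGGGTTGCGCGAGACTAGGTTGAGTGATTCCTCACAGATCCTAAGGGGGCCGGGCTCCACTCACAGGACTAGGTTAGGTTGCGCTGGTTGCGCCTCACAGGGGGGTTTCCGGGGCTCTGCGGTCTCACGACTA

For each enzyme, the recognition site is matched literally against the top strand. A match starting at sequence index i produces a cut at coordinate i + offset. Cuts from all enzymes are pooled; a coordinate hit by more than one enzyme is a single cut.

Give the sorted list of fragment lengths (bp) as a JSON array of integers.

Scan for sites:
  XjeIV (CTCACAG, off=4): starts [5, 40, 69, 103] → cuts [9, 44, 73, 107]
  RvuIII (GACTAGGT, off=3): starts [22, 76, 138] → cuts [25, 79, 141]
  GruI (GGTTGCGC, off=2): starts [12, 86, 95] → cuts [14, 88, 97]
  WciIV (GGGG, off=3): starts [54, 55, 109, 110, 111, 120] → cuts [57, 58, 112, 113, 114, 123]

Pooled cuts: [9, 14, 25, 44, 57, 58, 73, 79, 88, 97, 107, 112, 113, 114, 123, 141]

Fragments:
  9→14: 5 bp
  14→25: 11 bp
  25→44: 19 bp
  44→57: 13 bp
  57→58: 1 bp
  58→73: 15 bp
  73→79: 6 bp
  79→88: 9 bp
  88→97: 9 bp
  97→107: 10 bp
  107→112: 5 bp
  112→113: 1 bp
  113→114: 1 bp
  114→123: 9 bp
  123→141: 18 bp
  141→9 (wrap): 143-141+9 = 11 bp

[1,1,1,5,5,6,9,9,9,10,11,11,13,15,18,19]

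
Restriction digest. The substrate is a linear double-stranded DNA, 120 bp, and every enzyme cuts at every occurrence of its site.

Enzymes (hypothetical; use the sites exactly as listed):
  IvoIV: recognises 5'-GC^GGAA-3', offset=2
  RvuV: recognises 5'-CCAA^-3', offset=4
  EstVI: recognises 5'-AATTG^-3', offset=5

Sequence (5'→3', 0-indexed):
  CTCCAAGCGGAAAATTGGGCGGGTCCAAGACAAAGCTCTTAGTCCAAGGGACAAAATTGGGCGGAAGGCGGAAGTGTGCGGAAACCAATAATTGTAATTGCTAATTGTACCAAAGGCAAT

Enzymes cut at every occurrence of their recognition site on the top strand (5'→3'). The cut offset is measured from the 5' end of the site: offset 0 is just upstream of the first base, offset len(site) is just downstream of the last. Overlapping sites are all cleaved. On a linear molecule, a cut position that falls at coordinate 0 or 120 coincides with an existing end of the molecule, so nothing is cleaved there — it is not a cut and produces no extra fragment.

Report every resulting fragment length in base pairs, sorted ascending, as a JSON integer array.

Site scan:
  IvoIV GCGGAA/2: at [6, 60, 67, 77] ⇒ [8, 62, 69, 79]
  RvuV CCAA/4: at [2, 24, 43, 84, 109] ⇒ [6, 28, 47, 88, 113]
  EstVI AATTG/5: at [12, 54, 89, 95, 102] ⇒ [17, 59, 94, 100, 107]

Pooled cuts: [6, 8, 17, 28, 47, 59, 62, 69, 79, 88, 94, 100, 107, 113]

Fragments:
  [0,6): 6 bp
  [6,8): 2 bp
  [8,17): 9 bp
  [17,28): 11 bp
  [28,47): 19 bp
  [47,59): 12 bp
  [59,62): 3 bp
  [62,69): 7 bp
  [69,79): 10 bp
  [79,88): 9 bp
  [88,94): 6 bp
  [94,100): 6 bp
  [100,107): 7 bp
  [107,113): 6 bp
  [113,120): 7 bp

[2,3,6,6,6,6,7,7,7,9,9,10,11,12,19]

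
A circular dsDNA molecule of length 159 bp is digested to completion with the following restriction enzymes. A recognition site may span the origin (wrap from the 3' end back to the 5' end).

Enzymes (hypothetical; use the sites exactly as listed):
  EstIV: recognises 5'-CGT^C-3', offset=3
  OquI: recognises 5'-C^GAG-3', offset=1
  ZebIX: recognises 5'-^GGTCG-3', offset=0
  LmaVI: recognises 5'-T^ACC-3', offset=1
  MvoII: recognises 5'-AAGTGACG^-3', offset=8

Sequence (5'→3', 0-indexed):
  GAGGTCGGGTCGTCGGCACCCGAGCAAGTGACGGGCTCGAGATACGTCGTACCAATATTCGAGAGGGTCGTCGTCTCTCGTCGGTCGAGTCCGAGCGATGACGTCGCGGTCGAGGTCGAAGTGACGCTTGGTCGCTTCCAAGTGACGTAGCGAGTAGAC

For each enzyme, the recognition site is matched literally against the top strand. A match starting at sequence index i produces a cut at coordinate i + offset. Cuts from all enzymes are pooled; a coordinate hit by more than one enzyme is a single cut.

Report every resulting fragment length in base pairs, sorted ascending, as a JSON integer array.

[1,2,2,3,3,3,3,4,4,4,5,5,5,6,6,6,7,8,8,9,10,12,12,13,18]

Per-enzyme occurrences:
  EstIV CGTC/3: at [10, 44, 68, 71, 78, 101] ⇒ [13, 47, 71, 74, 81, 104]
  OquI CGAG/1: at [20, 37, 59, 85, 91, 110, 150, 158] ⇒ [0, 21, 38, 60, 86, 92, 111, 151]
  ZebIX GGTCG/0: at [2, 7, 65, 82, 107, 113, 129] ⇒ [2, 7, 65, 82, 107, 113, 129]
  LmaVI TACC/1: at [49] ⇒ [50]
  MvoII AAGTGACG/8: at [25, 118, 139] ⇒ [33, 126, 147]

Pooled cuts: [0, 2, 7, 13, 21, 33, 38, 47, 50, 60, 65, 71, 74, 81, 82, 86, 92, 104, 107, 111, 113, 126, 129, 147, 151]

Fragment lengths:
  0→2: 2 bp
  2→7: 5 bp
  7→13: 6 bp
  13→21: 8 bp
  21→33: 12 bp
  33→38: 5 bp
  38→47: 9 bp
  47→50: 3 bp
  50→60: 10 bp
  60→65: 5 bp
  65→71: 6 bp
  71→74: 3 bp
  74→81: 7 bp
  81→82: 1 bp
  82→86: 4 bp
  86→92: 6 bp
  92→104: 12 bp
  104→107: 3 bp
  107→111: 4 bp
  111→113: 2 bp
  113→126: 13 bp
  126→129: 3 bp
  129→147: 18 bp
  147→151: 4 bp
  151→0 (wrap): 159-151+0 = 8 bp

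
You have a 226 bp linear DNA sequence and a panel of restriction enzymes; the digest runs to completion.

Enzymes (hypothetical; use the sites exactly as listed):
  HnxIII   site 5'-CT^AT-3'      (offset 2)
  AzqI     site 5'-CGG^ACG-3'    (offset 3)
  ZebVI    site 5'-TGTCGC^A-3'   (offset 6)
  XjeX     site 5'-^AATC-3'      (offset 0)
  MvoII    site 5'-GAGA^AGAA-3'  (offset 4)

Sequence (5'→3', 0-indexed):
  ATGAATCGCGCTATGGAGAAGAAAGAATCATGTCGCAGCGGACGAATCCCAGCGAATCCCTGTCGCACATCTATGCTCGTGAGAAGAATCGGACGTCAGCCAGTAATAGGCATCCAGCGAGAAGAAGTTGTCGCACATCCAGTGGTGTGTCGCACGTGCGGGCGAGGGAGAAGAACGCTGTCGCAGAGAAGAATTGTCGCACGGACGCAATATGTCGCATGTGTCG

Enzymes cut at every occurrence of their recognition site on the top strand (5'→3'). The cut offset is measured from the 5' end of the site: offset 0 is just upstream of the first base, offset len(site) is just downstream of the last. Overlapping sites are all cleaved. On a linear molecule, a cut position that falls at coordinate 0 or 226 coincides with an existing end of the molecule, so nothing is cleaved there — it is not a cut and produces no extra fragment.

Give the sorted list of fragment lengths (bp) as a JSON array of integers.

Per-enzyme occurrences:
  HnxIII (CTAT, off=2): starts [10, 70] → cuts [12, 72]
  AzqI (CGGACG, off=3): starts [38, 89, 201] → cuts [41, 92, 204]
  ZebVI (TGTCGCA, off=6): starts [30, 60, 128, 147, 178, 194, 212] → cuts [36, 66, 134, 153, 184, 200, 218]
  XjeX (AATC, off=0): starts [3, 25, 44, 54, 86] → cuts [3, 25, 44, 54, 86]
  MvoII (GAGAAGAA, off=4): starts [15, 80, 118, 167, 185] → cuts [19, 84, 122, 171, 189]

Pooled cuts: [3, 12, 19, 25, 36, 41, 44, 54, 66, 72, 84, 86, 92, 122, 134, 153, 171, 184, 189, 200, 204, 218]

Fragments:
  [0,3): 3 bp
  [3,12): 9 bp
  [12,19): 7 bp
  [19,25): 6 bp
  [25,36): 11 bp
  [36,41): 5 bp
  [41,44): 3 bp
  [44,54): 10 bp
  [54,66): 12 bp
  [66,72): 6 bp
  [72,84): 12 bp
  [84,86): 2 bp
  [86,92): 6 bp
  [92,122): 30 bp
  [122,134): 12 bp
  [134,153): 19 bp
  [153,171): 18 bp
  [171,184): 13 bp
  [184,189): 5 bp
  [189,200): 11 bp
  [200,204): 4 bp
  [204,218): 14 bp
  [218,226): 8 bp

[2,3,3,4,5,5,6,6,6,7,8,9,10,11,11,12,12,12,13,14,18,19,30]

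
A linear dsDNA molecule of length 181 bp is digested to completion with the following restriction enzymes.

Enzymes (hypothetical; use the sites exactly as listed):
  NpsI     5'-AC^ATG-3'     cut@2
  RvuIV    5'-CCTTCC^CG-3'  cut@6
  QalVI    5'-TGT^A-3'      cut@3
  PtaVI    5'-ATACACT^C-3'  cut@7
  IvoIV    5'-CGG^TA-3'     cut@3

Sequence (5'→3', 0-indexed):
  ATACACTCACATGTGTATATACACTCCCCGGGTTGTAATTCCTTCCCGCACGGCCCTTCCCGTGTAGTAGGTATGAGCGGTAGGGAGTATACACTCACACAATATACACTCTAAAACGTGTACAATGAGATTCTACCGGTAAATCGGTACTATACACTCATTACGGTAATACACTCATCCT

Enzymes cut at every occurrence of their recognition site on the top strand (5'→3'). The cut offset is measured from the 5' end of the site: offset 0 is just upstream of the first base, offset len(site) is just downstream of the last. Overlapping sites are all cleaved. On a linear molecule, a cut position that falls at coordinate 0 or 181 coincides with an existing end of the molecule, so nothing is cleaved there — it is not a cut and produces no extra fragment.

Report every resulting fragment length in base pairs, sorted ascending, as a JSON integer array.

[3,5,6,6,7,8,8,9,9,10,11,11,11,14,15,15,15,18]

Per-enzyme occurrences:
  NpsI (ACATG, off=2): starts [8] → cuts [10]
  RvuIV (CCTTCCCG, off=6): starts [40, 54] → cuts [46, 60]
  QalVI (TGTA, off=3): starts [13, 33, 62, 118] → cuts [16, 36, 65, 121]
  PtaVI (ATACACTC, off=7): starts [0, 18, 88, 103, 151, 168] → cuts [7, 25, 95, 110, 158, 175]
  IvoIV (CGGTA, off=3): starts [77, 136, 144, 163] → cuts [80, 139, 147, 166]

All cut coordinates (distinct, sorted): [7, 10, 16, 25, 36, 46, 60, 65, 80, 95, 110, 121, 139, 147, 158, 166, 175]

Fragments:
  [0,7): 7 bp
  [7,10): 3 bp
  [10,16): 6 bp
  [16,25): 9 bp
  [25,36): 11 bp
  [36,46): 10 bp
  [46,60): 14 bp
  [60,65): 5 bp
  [65,80): 15 bp
  [80,95): 15 bp
  [95,110): 15 bp
  [110,121): 11 bp
  [121,139): 18 bp
  [139,147): 8 bp
  [147,158): 11 bp
  [158,166): 8 bp
  [166,175): 9 bp
  [175,181): 6 bp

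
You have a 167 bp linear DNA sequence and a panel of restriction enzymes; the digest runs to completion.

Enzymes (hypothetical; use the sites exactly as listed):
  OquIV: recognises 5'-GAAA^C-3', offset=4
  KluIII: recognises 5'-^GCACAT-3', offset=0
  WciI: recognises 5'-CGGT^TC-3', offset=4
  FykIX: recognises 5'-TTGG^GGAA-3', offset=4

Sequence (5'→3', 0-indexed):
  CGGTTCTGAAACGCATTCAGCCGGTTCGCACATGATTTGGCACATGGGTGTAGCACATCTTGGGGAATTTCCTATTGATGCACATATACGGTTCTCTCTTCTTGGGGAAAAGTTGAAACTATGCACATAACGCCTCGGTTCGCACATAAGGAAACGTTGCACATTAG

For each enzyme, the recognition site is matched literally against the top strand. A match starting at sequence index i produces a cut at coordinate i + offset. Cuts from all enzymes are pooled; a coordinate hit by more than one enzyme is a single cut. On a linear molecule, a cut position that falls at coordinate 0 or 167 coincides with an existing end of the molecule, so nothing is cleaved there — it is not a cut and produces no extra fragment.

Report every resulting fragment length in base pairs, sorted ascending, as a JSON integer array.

[2,2,4,4,4,7,9,11,12,13,13,13,13,13,14,16,17]

Scan for sites:
  OquIV GAAAC/4: at [7, 114, 150] ⇒ [11, 118, 154]
  KluIII GCACAT/0: at [27, 39, 52, 79, 122, 141, 158] ⇒ [27, 39, 52, 79, 122, 141, 158]
  WciI CGGTTC/4: at [0, 21, 88, 135] ⇒ [4, 25, 92, 139]
  FykIX TTGGGGAA/4: at [59, 101] ⇒ [63, 105]

All cut coordinates (distinct, sorted): [4, 11, 25, 27, 39, 52, 63, 79, 92, 105, 118, 122, 139, 141, 154, 158]

Fragment lengths:
  [0,4): 4 bp
  [4,11): 7 bp
  [11,25): 14 bp
  [25,27): 2 bp
  [27,39): 12 bp
  [39,52): 13 bp
  [52,63): 11 bp
  [63,79): 16 bp
  [79,92): 13 bp
  [92,105): 13 bp
  [105,118): 13 bp
  [118,122): 4 bp
  [122,139): 17 bp
  [139,141): 2 bp
  [141,154): 13 bp
  [154,158): 4 bp
  [158,167): 9 bp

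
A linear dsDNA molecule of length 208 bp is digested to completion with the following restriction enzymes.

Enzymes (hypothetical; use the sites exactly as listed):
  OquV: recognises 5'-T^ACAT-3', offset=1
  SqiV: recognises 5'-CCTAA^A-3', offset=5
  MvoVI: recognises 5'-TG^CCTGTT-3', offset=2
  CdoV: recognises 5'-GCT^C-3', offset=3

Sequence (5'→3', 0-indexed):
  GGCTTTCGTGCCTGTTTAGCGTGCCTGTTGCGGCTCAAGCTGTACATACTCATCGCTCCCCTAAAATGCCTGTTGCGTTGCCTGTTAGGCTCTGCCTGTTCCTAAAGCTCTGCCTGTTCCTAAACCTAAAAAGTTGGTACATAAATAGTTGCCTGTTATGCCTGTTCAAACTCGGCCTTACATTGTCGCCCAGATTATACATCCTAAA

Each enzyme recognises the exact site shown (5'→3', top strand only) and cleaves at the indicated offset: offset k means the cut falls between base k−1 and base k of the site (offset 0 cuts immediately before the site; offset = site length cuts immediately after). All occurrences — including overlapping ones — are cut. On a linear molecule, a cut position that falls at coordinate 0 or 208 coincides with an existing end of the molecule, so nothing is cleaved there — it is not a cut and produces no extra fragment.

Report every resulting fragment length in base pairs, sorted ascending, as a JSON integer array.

[1,3,3,4,4,6,7,8,9,9,9,10,11,11,11,12,12,13,13,14,19,19]

Per-enzyme occurrences:
  OquV TACAT/1: at [42, 137, 178, 197] ⇒ [43, 138, 179, 198]
  SqiV CCTAAA/5: at [59, 100, 118, 124, 202] ⇒ [64, 105, 123, 129, 207]
  MvoVI TGCCTGTT/2: at [8, 21, 66, 78, 92, 110, 149, 158] ⇒ [10, 23, 68, 80, 94, 112, 151, 160]
  CdoV GCTC/3: at [32, 54, 88, 106] ⇒ [35, 57, 91, 109]

Pooled cuts: [10, 23, 35, 43, 57, 64, 68, 80, 91, 94, 105, 109, 112, 123, 129, 138, 151, 160, 179, 198, 207]

Fragment lengths:
  [0,10): 10 bp
  [10,23): 13 bp
  [23,35): 12 bp
  [35,43): 8 bp
  [43,57): 14 bp
  [57,64): 7 bp
  [64,68): 4 bp
  [68,80): 12 bp
  [80,91): 11 bp
  [91,94): 3 bp
  [94,105): 11 bp
  [105,109): 4 bp
  [109,112): 3 bp
  [112,123): 11 bp
  [123,129): 6 bp
  [129,138): 9 bp
  [138,151): 13 bp
  [151,160): 9 bp
  [160,179): 19 bp
  [179,198): 19 bp
  [198,207): 9 bp
  [207,208): 1 bp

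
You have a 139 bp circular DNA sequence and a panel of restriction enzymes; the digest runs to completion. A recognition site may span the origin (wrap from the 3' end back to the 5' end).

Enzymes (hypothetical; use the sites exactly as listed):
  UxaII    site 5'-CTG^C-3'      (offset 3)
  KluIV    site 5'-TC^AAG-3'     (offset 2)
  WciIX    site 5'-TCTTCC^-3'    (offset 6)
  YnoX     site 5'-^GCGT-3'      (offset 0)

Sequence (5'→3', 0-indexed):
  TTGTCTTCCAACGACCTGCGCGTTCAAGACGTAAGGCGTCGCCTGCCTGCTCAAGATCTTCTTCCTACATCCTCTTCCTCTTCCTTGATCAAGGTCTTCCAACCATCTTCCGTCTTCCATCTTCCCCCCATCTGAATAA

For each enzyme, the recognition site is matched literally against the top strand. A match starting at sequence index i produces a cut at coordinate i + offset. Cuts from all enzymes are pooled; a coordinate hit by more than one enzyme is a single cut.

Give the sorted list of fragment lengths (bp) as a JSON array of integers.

[1,3,4,6,6,6,7,7,9,10,10,10,11,13,13,23]

Scan for sites:
  UxaII CTGC/3: at [15, 42, 46] ⇒ [18, 45, 49]
  KluIV TCAAG/2: at [23, 50, 88] ⇒ [25, 52, 90]
  WciIX TCTTCC/6: at [3, 59, 72, 78, 94, 105, 112, 119] ⇒ [9, 65, 78, 84, 100, 111, 118, 125]
  YnoX GCGT/0: at [19, 35] ⇒ [19, 35]

Pooled cuts: [9, 18, 19, 25, 35, 45, 49, 52, 65, 78, 84, 90, 100, 111, 118, 125]

Fragments:
  9→18: 9 bp
  18→19: 1 bp
  19→25: 6 bp
  25→35: 10 bp
  35→45: 10 bp
  45→49: 4 bp
  49→52: 3 bp
  52→65: 13 bp
  65→78: 13 bp
  78→84: 6 bp
  84→90: 6 bp
  90→100: 10 bp
  100→111: 11 bp
  111→118: 7 bp
  118→125: 7 bp
  125→9 (wrap): 139-125+9 = 23 bp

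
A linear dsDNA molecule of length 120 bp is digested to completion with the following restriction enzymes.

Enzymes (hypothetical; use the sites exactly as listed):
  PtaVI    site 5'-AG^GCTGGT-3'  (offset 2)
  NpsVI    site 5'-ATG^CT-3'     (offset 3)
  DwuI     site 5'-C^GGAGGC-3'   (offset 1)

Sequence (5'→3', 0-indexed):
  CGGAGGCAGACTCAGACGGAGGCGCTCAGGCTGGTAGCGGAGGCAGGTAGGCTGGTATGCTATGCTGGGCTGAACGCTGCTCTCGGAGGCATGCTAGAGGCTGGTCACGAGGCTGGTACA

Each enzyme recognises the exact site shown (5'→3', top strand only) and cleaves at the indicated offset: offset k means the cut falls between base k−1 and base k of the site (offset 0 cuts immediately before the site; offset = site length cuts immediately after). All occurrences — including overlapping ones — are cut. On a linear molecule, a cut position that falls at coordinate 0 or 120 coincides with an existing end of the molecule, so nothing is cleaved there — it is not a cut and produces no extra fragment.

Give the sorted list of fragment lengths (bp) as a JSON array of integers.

[1,5,6,9,9,9,9,12,12,12,16,20]

Site scan:
  PtaVI AGGCTGGT/2: at [27, 48, 97, 109] ⇒ [29, 50, 99, 111]
  NpsVI ATGCT/3: at [56, 61, 90] ⇒ [59, 64, 93]
  DwuI CGGAGGC/1: at [0, 16, 37, 83] ⇒ [1, 17, 38, 84]

All cut coordinates (distinct, sorted): [1, 17, 29, 38, 50, 59, 64, 84, 93, 99, 111]

Fragments:
  [0,1): 1 bp
  [1,17): 16 bp
  [17,29): 12 bp
  [29,38): 9 bp
  [38,50): 12 bp
  [50,59): 9 bp
  [59,64): 5 bp
  [64,84): 20 bp
  [84,93): 9 bp
  [93,99): 6 bp
  [99,111): 12 bp
  [111,120): 9 bp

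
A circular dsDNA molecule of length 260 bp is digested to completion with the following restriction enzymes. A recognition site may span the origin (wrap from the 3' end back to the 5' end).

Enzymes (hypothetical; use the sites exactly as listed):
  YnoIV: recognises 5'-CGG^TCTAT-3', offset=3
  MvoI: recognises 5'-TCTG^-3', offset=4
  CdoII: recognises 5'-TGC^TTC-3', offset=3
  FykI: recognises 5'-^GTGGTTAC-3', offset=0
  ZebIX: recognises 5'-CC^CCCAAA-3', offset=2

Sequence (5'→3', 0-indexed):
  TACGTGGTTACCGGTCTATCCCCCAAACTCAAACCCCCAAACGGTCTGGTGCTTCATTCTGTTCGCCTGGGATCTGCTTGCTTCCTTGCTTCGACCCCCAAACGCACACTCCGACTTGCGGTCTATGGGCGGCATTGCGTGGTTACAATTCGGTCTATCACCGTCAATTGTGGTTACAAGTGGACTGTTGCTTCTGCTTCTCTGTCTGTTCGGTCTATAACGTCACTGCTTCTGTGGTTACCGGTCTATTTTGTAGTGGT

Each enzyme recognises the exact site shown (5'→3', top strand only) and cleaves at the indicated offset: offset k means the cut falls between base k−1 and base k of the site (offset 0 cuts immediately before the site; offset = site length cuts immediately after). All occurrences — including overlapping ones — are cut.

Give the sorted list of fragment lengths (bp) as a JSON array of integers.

Site scan:
  YnoIV CGGTCTAT/3: at [11, 118, 150, 210, 241] ⇒ [14, 121, 153, 213, 244]
  MvoI TCTG/4: at [44, 57, 72, 192, 200, 204, 230] ⇒ [48, 61, 76, 196, 204, 208, 234]
  CdoII TGCTTC/3: at [49, 78, 86, 188, 194, 226] ⇒ [52, 81, 89, 191, 197, 229]
  FykI GTGGTTAC/0: at [3, 138, 169, 233, 255] ⇒ [3, 138, 169, 233, 255]
  ZebIX CCCCCAAA/2: at [19, 33, 94] ⇒ [21, 35, 96]

Pooled cuts: [3, 14, 21, 35, 48, 52, 61, 76, 81, 89, 96, 121, 138, 153, 169, 191, 196, 197, 204, 208, 213, 229, 233, 234, 244, 255]

Fragments:
  3→14: 11 bp
  14→21: 7 bp
  21→35: 14 bp
  35→48: 13 bp
  48→52: 4 bp
  52→61: 9 bp
  61→76: 15 bp
  76→81: 5 bp
  81→89: 8 bp
  89→96: 7 bp
  96→121: 25 bp
  121→138: 17 bp
  138→153: 15 bp
  153→169: 16 bp
  169→191: 22 bp
  191→196: 5 bp
  196→197: 1 bp
  197→204: 7 bp
  204→208: 4 bp
  208→213: 5 bp
  213→229: 16 bp
  229→233: 4 bp
  233→234: 1 bp
  234→244: 10 bp
  244→255: 11 bp
  255→3 (wrap): 260-255+3 = 8 bp

[1,1,4,4,4,5,5,5,7,7,7,8,8,9,10,11,11,13,14,15,15,16,16,17,22,25]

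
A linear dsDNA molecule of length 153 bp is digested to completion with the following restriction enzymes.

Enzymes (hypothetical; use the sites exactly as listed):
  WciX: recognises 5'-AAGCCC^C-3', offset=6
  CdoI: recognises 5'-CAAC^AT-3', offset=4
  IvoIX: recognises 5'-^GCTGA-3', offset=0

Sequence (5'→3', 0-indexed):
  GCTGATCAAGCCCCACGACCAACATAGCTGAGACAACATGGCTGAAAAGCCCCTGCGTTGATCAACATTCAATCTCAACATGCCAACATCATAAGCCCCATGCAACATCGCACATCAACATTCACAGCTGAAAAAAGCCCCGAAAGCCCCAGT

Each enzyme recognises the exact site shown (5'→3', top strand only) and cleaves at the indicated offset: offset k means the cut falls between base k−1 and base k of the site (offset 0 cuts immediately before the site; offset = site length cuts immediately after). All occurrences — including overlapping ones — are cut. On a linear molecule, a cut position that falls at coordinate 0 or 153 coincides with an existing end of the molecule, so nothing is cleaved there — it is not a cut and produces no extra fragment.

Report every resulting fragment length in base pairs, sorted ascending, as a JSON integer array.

Site scan:
  WciX (AAGCCCC, off=6): starts [7, 46, 92, 134, 143] → cuts [13, 52, 98, 140, 149]
  CdoI (CAACAT, off=4): starts [19, 33, 62, 75, 83, 102, 115] → cuts [23, 37, 66, 79, 87, 106, 119]
  IvoIX (GCTGA, off=0): starts [0, 26, 40, 126] → cuts [26, 40, 126] (position 0 is a terminus of the linear molecule — no cut)

Pooled cuts: [13, 23, 26, 37, 40, 52, 66, 79, 87, 98, 106, 119, 126, 140, 149]

Fragment lengths:
  [0,13): 13 bp
  [13,23): 10 bp
  [23,26): 3 bp
  [26,37): 11 bp
  [37,40): 3 bp
  [40,52): 12 bp
  [52,66): 14 bp
  [66,79): 13 bp
  [79,87): 8 bp
  [87,98): 11 bp
  [98,106): 8 bp
  [106,119): 13 bp
  [119,126): 7 bp
  [126,140): 14 bp
  [140,149): 9 bp
  [149,153): 4 bp

[3,3,4,7,8,8,9,10,11,11,12,13,13,13,14,14]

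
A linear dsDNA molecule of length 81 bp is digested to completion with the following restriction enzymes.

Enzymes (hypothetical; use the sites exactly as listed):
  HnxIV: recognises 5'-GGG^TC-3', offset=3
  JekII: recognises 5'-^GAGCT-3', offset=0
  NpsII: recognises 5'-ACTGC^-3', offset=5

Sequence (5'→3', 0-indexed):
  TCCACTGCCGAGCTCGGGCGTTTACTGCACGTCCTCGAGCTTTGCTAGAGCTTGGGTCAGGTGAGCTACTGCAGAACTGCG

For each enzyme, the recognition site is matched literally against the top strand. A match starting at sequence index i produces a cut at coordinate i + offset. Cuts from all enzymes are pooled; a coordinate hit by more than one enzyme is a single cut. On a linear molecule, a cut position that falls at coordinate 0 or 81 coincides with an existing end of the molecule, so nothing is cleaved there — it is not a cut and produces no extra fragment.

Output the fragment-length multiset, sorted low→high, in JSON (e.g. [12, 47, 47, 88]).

[1,1,6,8,8,8,9,10,11,19]

Scan for sites:
  HnxIV GGGTC/3: at [53] ⇒ [56]
  JekII GAGCT/0: at [9, 36, 47, 62] ⇒ [9, 36, 47, 62]
  NpsII ACTGC/5: at [3, 23, 67, 75] ⇒ [8, 28, 72, 80]

Pooled cuts: [8, 9, 28, 36, 47, 56, 62, 72, 80]

Fragments:
  [0,8): 8 bp
  [8,9): 1 bp
  [9,28): 19 bp
  [28,36): 8 bp
  [36,47): 11 bp
  [47,56): 9 bp
  [56,62): 6 bp
  [62,72): 10 bp
  [72,80): 8 bp
  [80,81): 1 bp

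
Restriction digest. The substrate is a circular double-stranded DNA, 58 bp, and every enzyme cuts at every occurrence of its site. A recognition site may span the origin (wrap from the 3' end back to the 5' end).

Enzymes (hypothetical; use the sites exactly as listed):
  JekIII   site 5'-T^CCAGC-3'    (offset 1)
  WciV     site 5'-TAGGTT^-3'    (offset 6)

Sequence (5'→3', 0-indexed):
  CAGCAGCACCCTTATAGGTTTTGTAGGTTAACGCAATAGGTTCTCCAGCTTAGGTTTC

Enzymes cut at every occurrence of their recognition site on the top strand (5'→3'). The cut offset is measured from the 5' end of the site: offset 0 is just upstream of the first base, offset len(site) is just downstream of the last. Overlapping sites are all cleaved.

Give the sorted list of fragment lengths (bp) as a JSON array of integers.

[1,2,9,12,13,21]

Scan for sites:
  JekIII TCCAGC/1: at [43, 56] ⇒ [44, 57]
  WciV TAGGTT/6: at [14, 23, 36, 50] ⇒ [20, 29, 42, 56]

Pooled cuts: [20, 29, 42, 44, 56, 57]

Fragment lengths:
  20→29: 9 bp
  29→42: 13 bp
  42→44: 2 bp
  44→56: 12 bp
  56→57: 1 bp
  57→20 (wrap): 58-57+20 = 21 bp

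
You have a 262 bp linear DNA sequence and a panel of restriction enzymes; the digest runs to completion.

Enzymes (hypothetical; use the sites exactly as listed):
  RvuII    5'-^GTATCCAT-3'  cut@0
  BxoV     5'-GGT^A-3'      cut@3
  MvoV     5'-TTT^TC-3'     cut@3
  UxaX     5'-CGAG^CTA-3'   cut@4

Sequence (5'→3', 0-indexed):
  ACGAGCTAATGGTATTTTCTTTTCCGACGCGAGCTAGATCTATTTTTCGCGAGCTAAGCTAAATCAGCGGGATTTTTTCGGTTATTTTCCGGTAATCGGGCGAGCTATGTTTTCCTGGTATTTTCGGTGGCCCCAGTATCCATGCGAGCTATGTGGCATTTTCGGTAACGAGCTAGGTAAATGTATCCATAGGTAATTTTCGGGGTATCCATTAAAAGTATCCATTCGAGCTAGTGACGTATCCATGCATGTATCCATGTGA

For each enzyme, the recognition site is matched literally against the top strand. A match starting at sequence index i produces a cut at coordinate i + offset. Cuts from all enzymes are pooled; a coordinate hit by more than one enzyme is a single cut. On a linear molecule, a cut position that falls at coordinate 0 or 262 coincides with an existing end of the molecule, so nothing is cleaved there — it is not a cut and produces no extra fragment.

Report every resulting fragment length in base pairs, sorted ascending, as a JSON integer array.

Site scan:
  RvuII GTATCCAT/0: at [135, 182, 204, 217, 238, 250] ⇒ [135, 182, 204, 217, 238, 250]
  BxoV GGTA/3: at [10, 90, 116, 163, 175, 191, 203] ⇒ [13, 93, 119, 166, 178, 194, 206]
  MvoV TTTTC/3: at [14, 19, 43, 74, 84, 109, 120, 158, 196] ⇒ [17, 22, 46, 77, 87, 112, 123, 161, 199]
  UxaX CGAGCTA/4: at [1, 29, 49, 100, 144, 168, 226] ⇒ [5, 33, 53, 104, 148, 172, 230]

Pooled cuts: [5, 13, 17, 22, 33, 46, 53, 77, 87, 93, 104, 112, 119, 123, 135, 148, 161, 166, 172, 178, 182, 194, 199, 204, 206, 217, 230, 238, 250]

Fragment lengths:
  [0,5): 5 bp
  [5,13): 8 bp
  [13,17): 4 bp
  [17,22): 5 bp
  [22,33): 11 bp
  [33,46): 13 bp
  [46,53): 7 bp
  [53,77): 24 bp
  [77,87): 10 bp
  [87,93): 6 bp
  [93,104): 11 bp
  [104,112): 8 bp
  [112,119): 7 bp
  [119,123): 4 bp
  [123,135): 12 bp
  [135,148): 13 bp
  [148,161): 13 bp
  [161,166): 5 bp
  [166,172): 6 bp
  [172,178): 6 bp
  [178,182): 4 bp
  [182,194): 12 bp
  [194,199): 5 bp
  [199,204): 5 bp
  [204,206): 2 bp
  [206,217): 11 bp
  [217,230): 13 bp
  [230,238): 8 bp
  [238,250): 12 bp
  [250,262): 12 bp

[2,4,4,4,5,5,5,5,5,6,6,6,7,7,8,8,8,10,11,11,11,12,12,12,12,13,13,13,13,24]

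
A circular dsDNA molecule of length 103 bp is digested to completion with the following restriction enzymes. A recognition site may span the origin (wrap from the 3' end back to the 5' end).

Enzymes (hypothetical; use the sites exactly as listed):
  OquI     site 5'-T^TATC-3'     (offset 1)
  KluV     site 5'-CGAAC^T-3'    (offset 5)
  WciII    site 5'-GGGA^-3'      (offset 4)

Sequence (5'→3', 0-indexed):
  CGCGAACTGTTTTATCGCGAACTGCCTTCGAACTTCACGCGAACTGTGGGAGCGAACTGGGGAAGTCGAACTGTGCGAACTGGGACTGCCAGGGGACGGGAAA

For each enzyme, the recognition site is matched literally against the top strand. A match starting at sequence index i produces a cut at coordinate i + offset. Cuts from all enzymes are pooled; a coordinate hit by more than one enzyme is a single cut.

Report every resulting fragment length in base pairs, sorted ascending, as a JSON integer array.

Site scan:
  OquI TTATC/1: at [11] ⇒ [12]
  KluV CGAACT/5: at [2, 17, 28, 39, 52, 66, 75] ⇒ [7, 22, 33, 44, 57, 71, 80]
  WciII GGGA/4: at [47, 59, 81, 92, 97] ⇒ [51, 63, 85, 96, 101]

Pooled cuts: [7, 12, 22, 33, 44, 51, 57, 63, 71, 80, 85, 96, 101]

Fragments:
  7→12: 5 bp
  12→22: 10 bp
  22→33: 11 bp
  33→44: 11 bp
  44→51: 7 bp
  51→57: 6 bp
  57→63: 6 bp
  63→71: 8 bp
  71→80: 9 bp
  80→85: 5 bp
  85→96: 11 bp
  96→101: 5 bp
  101→7 (wrap): 103-101+7 = 9 bp

[5,5,5,6,6,7,8,9,9,10,11,11,11]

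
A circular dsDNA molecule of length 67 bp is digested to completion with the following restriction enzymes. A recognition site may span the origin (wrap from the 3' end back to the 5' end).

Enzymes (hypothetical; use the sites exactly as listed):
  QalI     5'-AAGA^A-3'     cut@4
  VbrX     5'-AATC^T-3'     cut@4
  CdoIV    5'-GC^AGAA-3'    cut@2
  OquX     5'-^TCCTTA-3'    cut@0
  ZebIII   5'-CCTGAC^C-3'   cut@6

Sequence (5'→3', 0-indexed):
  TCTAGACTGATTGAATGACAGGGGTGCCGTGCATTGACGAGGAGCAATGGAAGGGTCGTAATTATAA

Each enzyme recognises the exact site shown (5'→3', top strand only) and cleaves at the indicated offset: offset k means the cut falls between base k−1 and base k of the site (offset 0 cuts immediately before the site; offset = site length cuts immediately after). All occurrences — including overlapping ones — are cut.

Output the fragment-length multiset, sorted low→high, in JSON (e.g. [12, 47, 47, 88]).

Per-enzyme occurrences:
  QalI (AAGAA, off=4): no sites
  VbrX (AATCT, off=4): starts [65] → cuts [2]
  CdoIV (GCAGAA, off=2): no sites
  OquX (TCCTTA, off=0): no sites
  ZebIII (CCTGACC, off=6): no sites

All cut coordinates (distinct, sorted): [2]

Fragment lengths:
  2→2 (wrap): 67-2+2 = 67 bp

[67]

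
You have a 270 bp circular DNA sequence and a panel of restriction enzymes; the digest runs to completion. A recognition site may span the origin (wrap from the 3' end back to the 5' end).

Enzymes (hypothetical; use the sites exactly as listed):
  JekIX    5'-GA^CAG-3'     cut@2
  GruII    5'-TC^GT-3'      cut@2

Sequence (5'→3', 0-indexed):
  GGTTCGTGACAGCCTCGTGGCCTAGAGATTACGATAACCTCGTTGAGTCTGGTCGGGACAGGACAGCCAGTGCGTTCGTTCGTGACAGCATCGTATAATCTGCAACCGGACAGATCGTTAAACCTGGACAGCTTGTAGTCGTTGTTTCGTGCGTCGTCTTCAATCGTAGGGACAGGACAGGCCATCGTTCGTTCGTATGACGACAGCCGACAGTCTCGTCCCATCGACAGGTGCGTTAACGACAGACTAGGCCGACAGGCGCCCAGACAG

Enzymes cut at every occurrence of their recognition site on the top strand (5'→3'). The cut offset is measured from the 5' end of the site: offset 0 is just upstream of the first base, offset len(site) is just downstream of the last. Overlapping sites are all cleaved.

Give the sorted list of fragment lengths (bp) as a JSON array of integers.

Per-enzyme occurrences:
  JekIX (GACAG, off=2): starts [7, 56, 61, 83, 108, 126, 170, 175, 201, 208, 225, 240, 253, 265] → cuts [9, 58, 63, 85, 110, 128, 172, 177, 203, 210, 227, 242, 255, 267]
  GruII (TCGT, off=2): starts [3, 14, 39, 75, 79, 90, 114, 138, 146, 153, 163, 184, 188, 192, 215] → cuts [5, 16, 41, 77, 81, 92, 116, 140, 148, 155, 165, 186, 190, 194, 217]

All cut coordinates (distinct, sorted): [5, 9, 16, 41, 58, 63, 77, 81, 85, 92, 110, 116, 128, 140, 148, 155, 165, 172, 177, 186, 190, 194, 203, 210, 217, 227, 242, 255, 267]

Fragments:
  5→9: 4 bp
  9→16: 7 bp
  16→41: 25 bp
  41→58: 17 bp
  58→63: 5 bp
  63→77: 14 bp
  77→81: 4 bp
  81→85: 4 bp
  85→92: 7 bp
  92→110: 18 bp
  110→116: 6 bp
  116→128: 12 bp
  128→140: 12 bp
  140→148: 8 bp
  148→155: 7 bp
  155→165: 10 bp
  165→172: 7 bp
  172→177: 5 bp
  177→186: 9 bp
  186→190: 4 bp
  190→194: 4 bp
  194→203: 9 bp
  203→210: 7 bp
  210→217: 7 bp
  217→227: 10 bp
  227→242: 15 bp
  242→255: 13 bp
  255→267: 12 bp
  267→5 (wrap): 270-267+5 = 8 bp

[4,4,4,4,4,5,5,6,7,7,7,7,7,7,8,8,9,9,10,10,12,12,12,13,14,15,17,18,25]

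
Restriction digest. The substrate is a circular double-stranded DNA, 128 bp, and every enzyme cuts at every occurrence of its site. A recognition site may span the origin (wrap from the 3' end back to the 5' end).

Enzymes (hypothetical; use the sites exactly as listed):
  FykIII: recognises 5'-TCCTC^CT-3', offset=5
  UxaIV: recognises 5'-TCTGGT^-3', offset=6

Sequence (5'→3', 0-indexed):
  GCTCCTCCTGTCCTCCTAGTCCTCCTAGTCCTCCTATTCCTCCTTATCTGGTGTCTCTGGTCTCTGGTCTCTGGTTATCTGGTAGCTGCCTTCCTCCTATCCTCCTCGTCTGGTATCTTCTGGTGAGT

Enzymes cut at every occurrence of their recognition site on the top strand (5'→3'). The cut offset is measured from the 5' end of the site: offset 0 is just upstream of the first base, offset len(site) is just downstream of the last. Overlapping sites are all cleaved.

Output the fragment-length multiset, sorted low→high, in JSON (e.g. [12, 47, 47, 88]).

[7,7,8,8,8,9,9,9,9,10,10,10,11,13]

Scan for sites:
  FykIII TCCTCCT/5: at [2, 10, 19, 28, 37, 91, 99] ⇒ [7, 15, 24, 33, 42, 96, 104]
  UxaIV TCTGGT/6: at [46, 55, 62, 69, 77, 108, 118] ⇒ [52, 61, 68, 75, 83, 114, 124]

All cut coordinates (distinct, sorted): [7, 15, 24, 33, 42, 52, 61, 68, 75, 83, 96, 104, 114, 124]

Fragment lengths:
  7→15: 8 bp
  15→24: 9 bp
  24→33: 9 bp
  33→42: 9 bp
  42→52: 10 bp
  52→61: 9 bp
  61→68: 7 bp
  68→75: 7 bp
  75→83: 8 bp
  83→96: 13 bp
  96→104: 8 bp
  104→114: 10 bp
  114→124: 10 bp
  124→7 (wrap): 128-124+7 = 11 bp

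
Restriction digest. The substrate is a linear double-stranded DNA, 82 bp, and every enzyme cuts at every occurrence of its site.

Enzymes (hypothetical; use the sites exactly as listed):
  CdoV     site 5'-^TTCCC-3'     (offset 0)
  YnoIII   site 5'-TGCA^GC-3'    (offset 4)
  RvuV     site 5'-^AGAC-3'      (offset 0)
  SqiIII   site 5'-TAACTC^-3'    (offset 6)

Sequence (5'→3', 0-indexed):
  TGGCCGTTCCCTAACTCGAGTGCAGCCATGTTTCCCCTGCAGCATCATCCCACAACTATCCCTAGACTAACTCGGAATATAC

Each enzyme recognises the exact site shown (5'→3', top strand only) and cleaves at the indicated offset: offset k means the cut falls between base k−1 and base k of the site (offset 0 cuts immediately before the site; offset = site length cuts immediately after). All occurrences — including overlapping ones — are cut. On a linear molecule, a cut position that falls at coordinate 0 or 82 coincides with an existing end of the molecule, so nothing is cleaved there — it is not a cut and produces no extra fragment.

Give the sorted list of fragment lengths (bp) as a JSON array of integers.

[6,7,7,9,10,10,11,22]

Site scan:
  CdoV (TTCCC, off=0): starts [6, 31] → cuts [6, 31]
  YnoIII (TGCAGC, off=4): starts [20, 37] → cuts [24, 41]
  RvuV (AGAC, off=0): starts [63] → cuts [63]
  SqiIII (TAACTC, off=6): starts [11, 67] → cuts [17, 73]

All cut coordinates (distinct, sorted): [6, 17, 24, 31, 41, 63, 73]

Fragment lengths:
  [0,6): 6 bp
  [6,17): 11 bp
  [17,24): 7 bp
  [24,31): 7 bp
  [31,41): 10 bp
  [41,63): 22 bp
  [63,73): 10 bp
  [73,82): 9 bp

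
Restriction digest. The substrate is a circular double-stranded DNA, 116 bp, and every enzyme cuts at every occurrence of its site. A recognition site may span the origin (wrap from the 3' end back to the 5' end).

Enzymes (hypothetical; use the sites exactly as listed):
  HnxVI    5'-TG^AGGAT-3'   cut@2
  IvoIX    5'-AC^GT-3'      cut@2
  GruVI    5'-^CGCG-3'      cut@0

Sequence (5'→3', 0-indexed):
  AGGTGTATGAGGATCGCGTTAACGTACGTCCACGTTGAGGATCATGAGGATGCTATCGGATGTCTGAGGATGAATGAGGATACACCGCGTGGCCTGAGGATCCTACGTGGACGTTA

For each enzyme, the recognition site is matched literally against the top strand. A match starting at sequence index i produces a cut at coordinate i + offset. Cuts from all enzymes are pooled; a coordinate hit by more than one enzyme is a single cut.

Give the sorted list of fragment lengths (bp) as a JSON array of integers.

[4,4,5,6,6,9,9,9,10,10,11,13,20]

Scan for sites:
  HnxVI TGAGGAT/2: at [7, 35, 44, 64, 74, 94] ⇒ [9, 37, 46, 66, 76, 96]
  IvoIX ACGT/2: at [21, 25, 31, 104, 110] ⇒ [23, 27, 33, 106, 112]
  GruVI CGCG/0: at [14, 85] ⇒ [14, 85]

All cut coordinates (distinct, sorted): [9, 14, 23, 27, 33, 37, 46, 66, 76, 85, 96, 106, 112]

Fragments:
  9→14: 5 bp
  14→23: 9 bp
  23→27: 4 bp
  27→33: 6 bp
  33→37: 4 bp
  37→46: 9 bp
  46→66: 20 bp
  66→76: 10 bp
  76→85: 9 bp
  85→96: 11 bp
  96→106: 10 bp
  106→112: 6 bp
  112→9 (wrap): 116-112+9 = 13 bp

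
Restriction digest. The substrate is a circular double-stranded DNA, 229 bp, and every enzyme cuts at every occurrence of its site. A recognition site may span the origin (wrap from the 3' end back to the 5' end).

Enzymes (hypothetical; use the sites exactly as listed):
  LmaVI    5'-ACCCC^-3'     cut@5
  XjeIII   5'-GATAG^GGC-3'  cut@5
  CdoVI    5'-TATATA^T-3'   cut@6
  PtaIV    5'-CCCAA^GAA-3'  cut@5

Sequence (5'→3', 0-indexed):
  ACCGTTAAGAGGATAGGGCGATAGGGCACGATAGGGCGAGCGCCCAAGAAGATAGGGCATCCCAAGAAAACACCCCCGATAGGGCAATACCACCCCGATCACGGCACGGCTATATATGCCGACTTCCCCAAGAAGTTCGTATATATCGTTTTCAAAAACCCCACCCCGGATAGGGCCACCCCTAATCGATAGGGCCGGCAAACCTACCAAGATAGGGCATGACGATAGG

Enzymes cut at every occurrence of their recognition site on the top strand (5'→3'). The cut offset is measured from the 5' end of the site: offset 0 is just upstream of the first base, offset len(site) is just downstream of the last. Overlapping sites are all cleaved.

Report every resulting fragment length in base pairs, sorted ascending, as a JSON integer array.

Site scan:
  LmaVI ACCCC/5: at [71, 91, 157, 162, 177] ⇒ [76, 96, 162, 167, 182]
  XjeIII GATAGGGC/5: at [11, 19, 29, 50, 77, 168, 187, 210] ⇒ [16, 24, 34, 55, 82, 173, 192, 215]
  CdoVI TATATAT/6: at [110, 139] ⇒ [116, 145]
  PtaIV CCCAAGAA/5: at [42, 60, 126] ⇒ [47, 65, 131]

Pooled cuts: [16, 24, 34, 47, 55, 65, 76, 82, 96, 116, 131, 145, 162, 167, 173, 182, 192, 215]

Fragment lengths:
  16→24: 8 bp
  24→34: 10 bp
  34→47: 13 bp
  47→55: 8 bp
  55→65: 10 bp
  65→76: 11 bp
  76→82: 6 bp
  82→96: 14 bp
  96→116: 20 bp
  116→131: 15 bp
  131→145: 14 bp
  145→162: 17 bp
  162→167: 5 bp
  167→173: 6 bp
  173→182: 9 bp
  182→192: 10 bp
  192→215: 23 bp
  215→16 (wrap): 229-215+16 = 30 bp

[5,6,6,8,8,9,10,10,10,11,13,14,14,15,17,20,23,30]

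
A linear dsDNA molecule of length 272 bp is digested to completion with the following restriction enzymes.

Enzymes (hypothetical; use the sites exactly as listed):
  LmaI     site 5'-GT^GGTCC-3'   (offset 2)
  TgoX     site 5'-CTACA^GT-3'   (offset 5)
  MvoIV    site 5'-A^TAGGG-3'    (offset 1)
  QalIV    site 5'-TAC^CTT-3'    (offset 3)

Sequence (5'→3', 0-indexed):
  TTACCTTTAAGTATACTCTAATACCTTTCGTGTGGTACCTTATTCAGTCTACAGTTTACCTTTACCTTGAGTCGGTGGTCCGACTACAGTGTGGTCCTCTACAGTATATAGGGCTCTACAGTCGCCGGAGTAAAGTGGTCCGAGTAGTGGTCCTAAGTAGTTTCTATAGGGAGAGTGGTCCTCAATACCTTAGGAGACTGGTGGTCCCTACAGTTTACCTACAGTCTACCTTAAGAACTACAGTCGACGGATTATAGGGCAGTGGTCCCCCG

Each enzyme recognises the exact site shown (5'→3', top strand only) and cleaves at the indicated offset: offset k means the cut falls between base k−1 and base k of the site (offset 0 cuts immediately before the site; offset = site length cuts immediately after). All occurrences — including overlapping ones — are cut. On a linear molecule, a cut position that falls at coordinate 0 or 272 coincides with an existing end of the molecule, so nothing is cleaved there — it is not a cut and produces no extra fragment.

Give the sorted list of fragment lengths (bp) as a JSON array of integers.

[4,4,5,6,6,6,9,9,10,10,11,11,11,12,12,12,12,12,13,14,14,15,16,18,20]

Scan for sites:
  LmaI GTGGTCC/2: at [74, 90, 134, 146, 174, 200, 261] ⇒ [76, 92, 136, 148, 176, 202, 263]
  TgoX CTACAGT/5: at [48, 83, 98, 115, 207, 218, 237] ⇒ [53, 88, 103, 120, 212, 223, 242]
  MvoIV ATAGGG/1: at [107, 165, 253] ⇒ [108, 166, 254]
  QalIV TACCTT/3: at [1, 21, 35, 56, 62, 185, 226] ⇒ [4, 24, 38, 59, 65, 188, 229]

All cut coordinates (distinct, sorted): [4, 24, 38, 53, 59, 65, 76, 88, 92, 103, 108, 120, 136, 148, 166, 176, 188, 202, 212, 223, 229, 242, 254, 263]

Fragments:
  [0,4): 4 bp
  [4,24): 20 bp
  [24,38): 14 bp
  [38,53): 15 bp
  [53,59): 6 bp
  [59,65): 6 bp
  [65,76): 11 bp
  [76,88): 12 bp
  [88,92): 4 bp
  [92,103): 11 bp
  [103,108): 5 bp
  [108,120): 12 bp
  [120,136): 16 bp
  [136,148): 12 bp
  [148,166): 18 bp
  [166,176): 10 bp
  [176,188): 12 bp
  [188,202): 14 bp
  [202,212): 10 bp
  [212,223): 11 bp
  [223,229): 6 bp
  [229,242): 13 bp
  [242,254): 12 bp
  [254,263): 9 bp
  [263,272): 9 bp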